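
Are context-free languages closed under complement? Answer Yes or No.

CFLs are closed under union, so if they were also closed under complement they would be closed under intersection by De Morgan (L₁ ∩ L₂ is the complement of the union of the complements). But {aⁿbⁿcᵐ} ∩ {aᵐbⁿcⁿ} = {aⁿbⁿcⁿ} is not context-free although both operands are.

No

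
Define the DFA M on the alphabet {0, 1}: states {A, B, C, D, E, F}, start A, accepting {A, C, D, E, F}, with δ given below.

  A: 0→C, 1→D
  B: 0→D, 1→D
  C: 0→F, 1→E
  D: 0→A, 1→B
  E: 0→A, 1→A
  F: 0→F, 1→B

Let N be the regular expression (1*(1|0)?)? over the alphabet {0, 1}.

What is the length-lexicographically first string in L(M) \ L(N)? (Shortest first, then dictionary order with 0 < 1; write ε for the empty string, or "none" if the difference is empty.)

The string 00 is accepted by M but not by N.
No shorter string lies in the difference, and 00 is the lexicographically first length-2 string in L(M) \ L(N).

00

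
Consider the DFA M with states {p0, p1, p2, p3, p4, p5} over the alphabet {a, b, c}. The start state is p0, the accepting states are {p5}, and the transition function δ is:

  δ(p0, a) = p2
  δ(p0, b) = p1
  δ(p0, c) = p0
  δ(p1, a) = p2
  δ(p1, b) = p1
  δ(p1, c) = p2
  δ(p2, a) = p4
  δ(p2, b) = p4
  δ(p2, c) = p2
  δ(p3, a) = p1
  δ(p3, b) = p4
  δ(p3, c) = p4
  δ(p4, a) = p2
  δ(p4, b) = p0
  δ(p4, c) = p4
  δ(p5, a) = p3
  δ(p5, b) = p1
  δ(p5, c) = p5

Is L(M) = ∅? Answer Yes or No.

The states reachable from the start state are {p0, p1, p2, p4}.
None of the accepting states {p5} is reachable, so no string is accepted and L(M) = ∅.

Yes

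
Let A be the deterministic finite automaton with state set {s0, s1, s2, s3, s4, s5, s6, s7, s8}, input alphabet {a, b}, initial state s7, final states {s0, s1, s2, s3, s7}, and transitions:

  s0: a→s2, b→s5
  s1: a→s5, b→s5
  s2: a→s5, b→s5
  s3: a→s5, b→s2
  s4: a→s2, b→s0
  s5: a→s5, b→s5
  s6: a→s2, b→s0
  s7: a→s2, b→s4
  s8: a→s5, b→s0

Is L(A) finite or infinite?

The useful states (reachable from s7 and able to reach an accepting state) are {s0, s2, s4, s7}.
Restricted to these states the transition graph has no cycle, so every accepting path has bounded length and L is finite.

finite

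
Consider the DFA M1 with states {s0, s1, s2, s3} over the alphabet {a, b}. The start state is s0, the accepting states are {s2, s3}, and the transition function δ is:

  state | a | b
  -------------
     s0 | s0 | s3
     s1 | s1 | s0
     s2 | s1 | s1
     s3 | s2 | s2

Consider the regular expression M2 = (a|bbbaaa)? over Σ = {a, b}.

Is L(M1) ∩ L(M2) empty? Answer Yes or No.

Converting the expression M2 to a DFA (subset construction, then merging equivalent states) gives the minimal DFA with states {r0, r1, r2, r3, r4, r5, r6, r7}, start state r0, accepting states {r0, r1} and transitions r0: a→r1, b→r2; r1: a→r3, b→r3; r2: a→r3, b→r4; r3: a→r3, b→r3; r4: a→r3, b→r5; r5: a→r6, b→r3; r6: a→r7, b→r3; r7: a→r1, b→r3.
Exploring the product automaton M1 × M2 from the start pair (s0, r0), following both machines on each input symbol, reaches 12 state pairs: (s0, r0), (s0, r1), (s3, r2), (s0, r3), (s3, r3), (s2, r3), (s2, r4), (s1, r3), (s1, r5), (s1, r6), (s1, r7), (s1, r1).
M1 accepts in {s2, s3} and M2 accepts in {r0, r1}; no reachable pair has both components accepting, so no string drives both machines to acceptance simultaneously and L(M1) ∩ L(M2) = ∅.
So no string is accepted by both, and the intersection is empty.

Yes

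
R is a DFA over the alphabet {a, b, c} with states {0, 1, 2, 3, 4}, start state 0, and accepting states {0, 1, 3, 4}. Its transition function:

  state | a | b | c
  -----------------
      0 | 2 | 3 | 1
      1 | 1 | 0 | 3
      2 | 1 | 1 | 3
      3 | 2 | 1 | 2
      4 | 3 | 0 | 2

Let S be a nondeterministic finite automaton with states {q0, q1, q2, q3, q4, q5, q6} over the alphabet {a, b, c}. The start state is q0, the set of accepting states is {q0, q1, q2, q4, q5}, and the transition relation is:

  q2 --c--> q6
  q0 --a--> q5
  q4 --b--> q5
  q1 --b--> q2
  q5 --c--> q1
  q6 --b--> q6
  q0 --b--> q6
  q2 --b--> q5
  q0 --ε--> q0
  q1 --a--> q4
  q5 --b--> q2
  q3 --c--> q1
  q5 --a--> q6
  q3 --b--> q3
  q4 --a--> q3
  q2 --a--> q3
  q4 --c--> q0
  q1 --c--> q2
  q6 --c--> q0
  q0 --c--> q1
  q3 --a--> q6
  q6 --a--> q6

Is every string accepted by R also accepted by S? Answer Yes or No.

No

The string b is in L(R) but not in L(S).
So L(R) ⊄ L(S).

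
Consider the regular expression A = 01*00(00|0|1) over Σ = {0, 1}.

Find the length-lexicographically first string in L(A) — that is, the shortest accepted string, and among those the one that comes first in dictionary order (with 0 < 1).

0000

By inspection of the expression, no string of length less than 4 matches, and 0000 is the lexicographically first match of length 4.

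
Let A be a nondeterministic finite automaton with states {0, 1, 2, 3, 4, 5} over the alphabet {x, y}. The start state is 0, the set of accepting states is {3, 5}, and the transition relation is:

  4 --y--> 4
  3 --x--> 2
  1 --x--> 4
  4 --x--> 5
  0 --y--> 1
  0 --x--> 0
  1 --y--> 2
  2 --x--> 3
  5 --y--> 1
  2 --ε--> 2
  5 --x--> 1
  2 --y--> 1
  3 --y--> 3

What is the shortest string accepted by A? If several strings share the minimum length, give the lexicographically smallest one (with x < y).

A breadth-first search from 0 reaches an accepting state first via the path 0 → 1 → 4 → 5 on input yxx.
No string of length < 3 is accepted (BFS exhausts all shorter strings without reaching an accepting state), and yxx is the lexicographically least accepting string of length 3.

yxx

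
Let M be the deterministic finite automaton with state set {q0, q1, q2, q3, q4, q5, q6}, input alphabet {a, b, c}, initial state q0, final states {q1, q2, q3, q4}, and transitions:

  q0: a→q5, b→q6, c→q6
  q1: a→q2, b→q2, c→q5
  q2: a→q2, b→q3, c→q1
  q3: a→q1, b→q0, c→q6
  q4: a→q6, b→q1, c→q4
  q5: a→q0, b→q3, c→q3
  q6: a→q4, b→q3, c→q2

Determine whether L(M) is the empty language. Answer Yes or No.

No

The string ab is accepted: the run q0 → q5 → q3 ends in the accepting state q3.
Since at least one string is accepted, L(M) is not empty.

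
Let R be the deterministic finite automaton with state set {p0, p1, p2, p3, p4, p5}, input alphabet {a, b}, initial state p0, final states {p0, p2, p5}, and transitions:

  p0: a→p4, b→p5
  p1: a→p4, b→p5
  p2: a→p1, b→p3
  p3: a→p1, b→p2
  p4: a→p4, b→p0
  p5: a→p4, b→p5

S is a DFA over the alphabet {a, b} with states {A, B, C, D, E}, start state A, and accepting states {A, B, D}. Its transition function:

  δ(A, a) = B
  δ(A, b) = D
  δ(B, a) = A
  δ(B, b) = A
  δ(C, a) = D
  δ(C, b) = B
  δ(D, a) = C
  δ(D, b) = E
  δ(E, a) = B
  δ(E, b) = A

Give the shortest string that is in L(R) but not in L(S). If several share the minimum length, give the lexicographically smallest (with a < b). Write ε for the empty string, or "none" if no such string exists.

The string bb is accepted by R but not by S.
No shorter string lies in the difference, and bb is the lexicographically first length-2 string in L(R) \ L(S).

bb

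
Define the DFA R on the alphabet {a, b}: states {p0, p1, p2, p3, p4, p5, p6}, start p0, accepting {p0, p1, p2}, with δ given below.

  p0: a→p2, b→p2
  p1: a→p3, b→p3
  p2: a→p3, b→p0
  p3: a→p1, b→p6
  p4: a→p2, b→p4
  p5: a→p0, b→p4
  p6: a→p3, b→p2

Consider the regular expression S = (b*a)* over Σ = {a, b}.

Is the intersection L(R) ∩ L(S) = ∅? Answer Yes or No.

The empty string ε is accepted by both R and S.
Hence L(R) ∩ L(S) ≠ ∅.

No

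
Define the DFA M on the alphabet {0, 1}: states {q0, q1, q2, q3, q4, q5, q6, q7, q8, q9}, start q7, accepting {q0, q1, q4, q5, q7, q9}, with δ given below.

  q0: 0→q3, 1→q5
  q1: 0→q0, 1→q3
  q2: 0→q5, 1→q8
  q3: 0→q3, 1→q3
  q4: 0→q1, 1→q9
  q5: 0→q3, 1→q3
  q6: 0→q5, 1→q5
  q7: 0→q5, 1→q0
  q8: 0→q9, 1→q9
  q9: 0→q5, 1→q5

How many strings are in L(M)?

4

The useful subgraph on states {q0, q5, q7} is acyclic, so L(M) is finite; the longest accepting path visits 3 useful states, giving maximum string length 2.
Counting accepting paths from q7 by length: 1 of length 0, 2 of length 1, 1 of length 2. Total 4.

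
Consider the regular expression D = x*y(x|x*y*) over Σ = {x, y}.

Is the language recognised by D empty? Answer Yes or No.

The string y matches the expression, so it belongs to L(D).
Since L(D) contains at least one string, it is not empty.

No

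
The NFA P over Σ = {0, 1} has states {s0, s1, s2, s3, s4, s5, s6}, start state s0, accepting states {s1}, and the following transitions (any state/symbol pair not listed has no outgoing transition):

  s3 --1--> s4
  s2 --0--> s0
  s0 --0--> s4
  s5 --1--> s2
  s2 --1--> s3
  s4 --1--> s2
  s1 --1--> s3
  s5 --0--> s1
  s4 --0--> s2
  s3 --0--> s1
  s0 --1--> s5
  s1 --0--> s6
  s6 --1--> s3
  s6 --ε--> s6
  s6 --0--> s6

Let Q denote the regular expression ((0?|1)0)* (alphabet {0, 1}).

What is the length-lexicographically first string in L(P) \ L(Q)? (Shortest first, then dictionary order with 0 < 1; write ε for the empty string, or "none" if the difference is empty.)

0110

The string 0110 is accepted by P but not by Q.
No shorter string lies in the difference, and 0110 is the lexicographically first length-4 string in L(P) \ L(Q).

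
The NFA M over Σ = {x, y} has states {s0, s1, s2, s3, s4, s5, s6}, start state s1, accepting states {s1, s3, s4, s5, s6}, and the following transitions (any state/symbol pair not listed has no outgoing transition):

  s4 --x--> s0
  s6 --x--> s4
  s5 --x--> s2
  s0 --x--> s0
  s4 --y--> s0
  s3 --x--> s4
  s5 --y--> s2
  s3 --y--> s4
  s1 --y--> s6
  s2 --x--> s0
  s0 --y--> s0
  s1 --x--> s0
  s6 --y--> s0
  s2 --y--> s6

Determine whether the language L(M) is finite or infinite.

finite

The useful states (reachable from s1 and able to reach an accepting state) are {s1, s4, s6}.
Restricted to these states the transition graph has no cycle, so every accepting path has bounded length and L is finite.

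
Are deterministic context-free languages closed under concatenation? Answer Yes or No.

Take L₁ = {ε, c} (finite, hence regular and DCFL) and L₂ = {c aⁿbⁿ : n≥0} ∪ {cc aⁿb²ⁿ : n≥0} (a DCFL: the number of leading c's tells the DPDA whether to pop one stack symbol per b or per two b's). Then L₁L₂ ∩ cca⁺b* = {cc aⁿbⁿ : n≥1} ∪ {cc aⁿb²ⁿ : n≥1}. If L₁L₂ were a DCFL, so would be this intersection with a regular set, and a DPDA for it started from its configuration after reading cc would accept {aⁿbⁿ : n≥1} ∪ {aⁿb²ⁿ : n≥1}, which no deterministic PDA accepts (a DPDA for it would have a single run on aⁿb²ⁿ, accepting after the prefix aⁿbⁿ and accepting again after n more b's; an ordinary PDA that simulates it on a's and b's and, at any moment when it is accepting, may switch to reading only a fresh letter d while feeding each d to the simulation as a b, would accept aⁱbʲdᵏ (k≥1) exactly when both aⁱbʲ and aⁱbʲ⁺ᵏ are in the language, i.e. its language intersected with the regular set a*b*d⁺ would be exactly {aⁿbⁿdⁿ : n≥1} — impossible, since context-free languages are closed under intersection with regular sets and {aⁿbⁿdⁿ} is not context-free). Hence L₁L₂ is not a DCFL.

No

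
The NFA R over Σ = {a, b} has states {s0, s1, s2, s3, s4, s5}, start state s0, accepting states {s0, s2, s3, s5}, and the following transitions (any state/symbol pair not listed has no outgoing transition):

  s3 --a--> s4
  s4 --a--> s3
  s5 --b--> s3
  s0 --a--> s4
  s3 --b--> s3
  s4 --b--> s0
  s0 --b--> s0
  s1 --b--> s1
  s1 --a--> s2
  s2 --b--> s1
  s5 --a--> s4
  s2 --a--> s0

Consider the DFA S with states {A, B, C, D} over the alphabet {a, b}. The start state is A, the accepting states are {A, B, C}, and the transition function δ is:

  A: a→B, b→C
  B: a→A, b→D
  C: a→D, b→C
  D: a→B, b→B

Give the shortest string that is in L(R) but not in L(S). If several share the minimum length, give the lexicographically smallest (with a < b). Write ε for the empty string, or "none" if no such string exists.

ab

The string ab is accepted by R but not by S.
No shorter string lies in the difference, and ab is the lexicographically first length-2 string in L(R) \ L(S).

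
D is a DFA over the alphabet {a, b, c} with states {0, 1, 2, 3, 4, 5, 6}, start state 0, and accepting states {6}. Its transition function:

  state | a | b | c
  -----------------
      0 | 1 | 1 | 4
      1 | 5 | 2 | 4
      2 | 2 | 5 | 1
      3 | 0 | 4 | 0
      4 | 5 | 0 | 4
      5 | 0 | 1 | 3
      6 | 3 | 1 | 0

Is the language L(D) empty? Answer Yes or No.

Yes

The states reachable from the start state are {0, 1, 2, 3, 4, 5}.
None of the accepting states {6} is reachable, so no string is accepted and L(D) = ∅.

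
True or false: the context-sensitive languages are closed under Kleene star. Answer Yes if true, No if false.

Yes

An LBA guesses a factorisation of the input into blocks (marking block boundaries on a second track) and verifies each block with the LBA for L; this uses no space beyond the input, so L* is context-sensitive.
So the context-sensitive languages are closed under Kleene star.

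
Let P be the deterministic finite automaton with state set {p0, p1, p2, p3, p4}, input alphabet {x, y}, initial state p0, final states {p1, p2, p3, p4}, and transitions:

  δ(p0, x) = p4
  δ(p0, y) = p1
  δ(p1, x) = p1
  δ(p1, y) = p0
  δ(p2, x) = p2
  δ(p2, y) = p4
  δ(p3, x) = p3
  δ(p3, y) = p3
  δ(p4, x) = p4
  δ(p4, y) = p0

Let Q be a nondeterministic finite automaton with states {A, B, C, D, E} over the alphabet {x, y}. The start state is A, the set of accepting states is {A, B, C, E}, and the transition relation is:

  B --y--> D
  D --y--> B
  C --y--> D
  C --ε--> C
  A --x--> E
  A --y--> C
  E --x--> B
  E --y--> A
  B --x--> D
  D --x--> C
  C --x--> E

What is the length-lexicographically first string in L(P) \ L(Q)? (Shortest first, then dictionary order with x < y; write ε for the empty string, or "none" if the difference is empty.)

The string xxx is accepted by P but not by Q.
No shorter string lies in the difference, and xxx is the lexicographically first length-3 string in L(P) \ L(Q).

xxx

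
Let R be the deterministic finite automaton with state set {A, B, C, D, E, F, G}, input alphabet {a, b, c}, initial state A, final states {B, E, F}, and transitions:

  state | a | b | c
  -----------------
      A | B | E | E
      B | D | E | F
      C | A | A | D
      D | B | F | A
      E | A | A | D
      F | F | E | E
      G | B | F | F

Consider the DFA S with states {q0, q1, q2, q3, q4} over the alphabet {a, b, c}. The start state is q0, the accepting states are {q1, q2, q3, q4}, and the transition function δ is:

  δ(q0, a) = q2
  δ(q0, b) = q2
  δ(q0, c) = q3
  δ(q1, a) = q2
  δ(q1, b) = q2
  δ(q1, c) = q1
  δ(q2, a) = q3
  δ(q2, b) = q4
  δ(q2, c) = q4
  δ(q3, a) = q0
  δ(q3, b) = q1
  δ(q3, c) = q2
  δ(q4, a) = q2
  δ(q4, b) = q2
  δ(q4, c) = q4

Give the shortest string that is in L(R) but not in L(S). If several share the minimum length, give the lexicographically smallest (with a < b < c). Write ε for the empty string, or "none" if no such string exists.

aaa

The string aaa is accepted by R but not by S.
No shorter string lies in the difference, and aaa is the lexicographically first length-3 string in L(R) \ L(S).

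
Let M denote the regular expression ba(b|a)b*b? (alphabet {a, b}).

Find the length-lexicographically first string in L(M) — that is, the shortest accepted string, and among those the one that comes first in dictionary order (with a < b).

By inspection of the expression, no string of length less than 3 matches, and baa is the lexicographically first match of length 3.

baa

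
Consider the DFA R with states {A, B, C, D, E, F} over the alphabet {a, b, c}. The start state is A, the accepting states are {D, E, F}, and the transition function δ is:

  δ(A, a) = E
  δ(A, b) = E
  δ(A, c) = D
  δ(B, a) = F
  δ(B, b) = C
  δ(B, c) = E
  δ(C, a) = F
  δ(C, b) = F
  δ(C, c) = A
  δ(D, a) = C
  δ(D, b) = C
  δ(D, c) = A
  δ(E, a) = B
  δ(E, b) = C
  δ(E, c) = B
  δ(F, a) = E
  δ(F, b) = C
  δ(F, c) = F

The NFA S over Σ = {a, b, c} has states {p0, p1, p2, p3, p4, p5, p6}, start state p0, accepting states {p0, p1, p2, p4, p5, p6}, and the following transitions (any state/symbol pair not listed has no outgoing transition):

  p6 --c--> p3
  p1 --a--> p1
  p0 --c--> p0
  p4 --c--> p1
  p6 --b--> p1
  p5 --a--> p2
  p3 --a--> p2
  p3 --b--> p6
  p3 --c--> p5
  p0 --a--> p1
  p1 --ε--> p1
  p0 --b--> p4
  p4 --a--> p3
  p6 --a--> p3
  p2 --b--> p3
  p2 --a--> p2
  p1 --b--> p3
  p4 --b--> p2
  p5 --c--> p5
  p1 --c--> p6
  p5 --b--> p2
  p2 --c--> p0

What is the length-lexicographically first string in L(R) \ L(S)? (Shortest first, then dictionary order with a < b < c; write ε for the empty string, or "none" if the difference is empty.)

aca

The string aca is accepted by R but not by S.
No shorter string lies in the difference, and aca is the lexicographically first length-3 string in L(R) \ L(S).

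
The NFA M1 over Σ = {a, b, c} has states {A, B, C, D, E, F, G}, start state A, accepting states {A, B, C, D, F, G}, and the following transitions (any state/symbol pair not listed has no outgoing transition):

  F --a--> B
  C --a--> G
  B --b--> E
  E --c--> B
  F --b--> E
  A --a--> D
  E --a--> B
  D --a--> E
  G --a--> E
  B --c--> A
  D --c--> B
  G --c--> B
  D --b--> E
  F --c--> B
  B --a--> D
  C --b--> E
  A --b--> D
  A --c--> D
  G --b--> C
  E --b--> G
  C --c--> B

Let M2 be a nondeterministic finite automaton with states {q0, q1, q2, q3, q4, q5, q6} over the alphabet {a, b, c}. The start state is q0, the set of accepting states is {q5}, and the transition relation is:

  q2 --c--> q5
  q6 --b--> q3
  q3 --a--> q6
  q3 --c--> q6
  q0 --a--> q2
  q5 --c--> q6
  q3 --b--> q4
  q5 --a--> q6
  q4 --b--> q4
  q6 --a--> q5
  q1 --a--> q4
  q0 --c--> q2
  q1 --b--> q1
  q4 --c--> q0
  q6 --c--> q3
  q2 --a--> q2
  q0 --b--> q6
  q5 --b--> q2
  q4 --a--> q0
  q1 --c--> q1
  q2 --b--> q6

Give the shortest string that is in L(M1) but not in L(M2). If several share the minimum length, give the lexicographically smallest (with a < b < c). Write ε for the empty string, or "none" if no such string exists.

ε

The empty string ε is accepted by M1 but not by M2.
Since ε is the unique shortest string, it is the required witness.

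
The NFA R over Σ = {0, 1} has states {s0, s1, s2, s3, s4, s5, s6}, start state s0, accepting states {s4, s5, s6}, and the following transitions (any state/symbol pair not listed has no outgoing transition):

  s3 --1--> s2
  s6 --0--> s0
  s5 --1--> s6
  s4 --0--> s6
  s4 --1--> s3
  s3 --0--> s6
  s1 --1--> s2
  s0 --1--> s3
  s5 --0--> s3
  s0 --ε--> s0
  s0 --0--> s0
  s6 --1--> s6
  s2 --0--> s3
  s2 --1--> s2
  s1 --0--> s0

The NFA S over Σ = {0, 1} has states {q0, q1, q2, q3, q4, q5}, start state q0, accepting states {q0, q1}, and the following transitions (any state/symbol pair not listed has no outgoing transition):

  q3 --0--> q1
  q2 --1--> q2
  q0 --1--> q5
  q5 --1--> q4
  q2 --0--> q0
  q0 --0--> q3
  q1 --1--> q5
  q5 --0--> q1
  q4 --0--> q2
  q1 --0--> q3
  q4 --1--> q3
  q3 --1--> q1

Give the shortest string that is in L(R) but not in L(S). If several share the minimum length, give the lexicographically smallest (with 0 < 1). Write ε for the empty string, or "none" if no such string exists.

010

The string 010 is accepted by R but not by S.
No shorter string lies in the difference, and 010 is the lexicographically first length-3 string in L(R) \ L(S).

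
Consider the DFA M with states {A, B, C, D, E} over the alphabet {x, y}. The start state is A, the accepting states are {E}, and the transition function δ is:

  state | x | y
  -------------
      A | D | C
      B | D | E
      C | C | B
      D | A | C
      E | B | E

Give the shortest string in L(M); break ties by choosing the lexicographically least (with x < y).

yyy

A breadth-first search from A reaches an accepting state first via the path A → C → B → E on input yyy.
No string of length < 3 is accepted (BFS exhausts all shorter strings without reaching an accepting state), and yyy is the lexicographically least accepting string of length 3.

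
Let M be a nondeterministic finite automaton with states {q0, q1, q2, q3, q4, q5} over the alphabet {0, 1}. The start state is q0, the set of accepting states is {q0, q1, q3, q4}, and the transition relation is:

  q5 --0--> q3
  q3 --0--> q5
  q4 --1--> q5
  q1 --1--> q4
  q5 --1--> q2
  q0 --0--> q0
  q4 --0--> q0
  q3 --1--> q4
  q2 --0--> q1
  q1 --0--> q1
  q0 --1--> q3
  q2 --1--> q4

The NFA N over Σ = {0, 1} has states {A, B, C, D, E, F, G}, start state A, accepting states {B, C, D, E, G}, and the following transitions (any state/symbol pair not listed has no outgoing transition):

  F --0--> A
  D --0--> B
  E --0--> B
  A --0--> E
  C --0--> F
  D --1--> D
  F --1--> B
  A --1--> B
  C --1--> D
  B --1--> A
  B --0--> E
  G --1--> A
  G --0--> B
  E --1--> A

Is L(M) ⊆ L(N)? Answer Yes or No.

No

The empty string ε is in L(M) but not in L(N).
So L(M) ⊄ L(N).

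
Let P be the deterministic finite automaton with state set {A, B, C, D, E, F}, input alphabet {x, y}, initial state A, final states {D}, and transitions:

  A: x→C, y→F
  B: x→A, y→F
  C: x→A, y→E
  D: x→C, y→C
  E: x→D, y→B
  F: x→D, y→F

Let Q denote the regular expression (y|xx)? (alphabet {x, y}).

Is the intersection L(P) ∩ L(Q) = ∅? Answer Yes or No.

Converting the expression Q to a DFA (subset construction, then merging equivalent states) gives the minimal DFA with states {q0, q1, q2, q3}, start state q0, accepting states {q0, q2} and transitions q0: x→q1, y→q2; q1: x→q2, y→q3; q2: x→q3, y→q3; q3: x→q3, y→q3.
Exploring the product automaton P × Q from the start pair (A, q0), following both machines on each input symbol, reaches 10 state pairs: (A, q0), (C, q1), (F, q2), (A, q2), (E, q3), (D, q3), (F, q3), (C, q3), (B, q3), (A, q3).
P accepts in {D} and Q accepts in {q0, q2}; no reachable pair has both components accepting, so no string drives both machines to acceptance simultaneously and L(P) ∩ L(Q) = ∅.
So no string is accepted by both, and the intersection is empty.

Yes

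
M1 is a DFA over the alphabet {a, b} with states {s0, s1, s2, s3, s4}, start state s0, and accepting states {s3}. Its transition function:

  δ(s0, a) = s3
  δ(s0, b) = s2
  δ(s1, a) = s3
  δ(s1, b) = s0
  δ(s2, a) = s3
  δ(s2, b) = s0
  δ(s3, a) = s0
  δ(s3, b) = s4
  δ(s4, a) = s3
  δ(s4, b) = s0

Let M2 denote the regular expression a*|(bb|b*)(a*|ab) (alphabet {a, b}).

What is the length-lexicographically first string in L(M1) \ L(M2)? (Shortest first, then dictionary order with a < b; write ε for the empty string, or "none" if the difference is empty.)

aba

The string aba is accepted by M1 but not by M2.
No shorter string lies in the difference, and aba is the lexicographically first length-3 string in L(M1) \ L(M2).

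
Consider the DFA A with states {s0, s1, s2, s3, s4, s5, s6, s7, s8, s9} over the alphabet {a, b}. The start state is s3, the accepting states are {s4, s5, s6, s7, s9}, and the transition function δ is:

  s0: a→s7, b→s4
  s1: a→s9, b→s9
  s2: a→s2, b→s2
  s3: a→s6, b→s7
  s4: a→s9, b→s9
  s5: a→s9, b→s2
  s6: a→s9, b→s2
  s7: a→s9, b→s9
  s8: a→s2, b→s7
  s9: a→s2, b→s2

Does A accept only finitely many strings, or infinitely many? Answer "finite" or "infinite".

The useful states (reachable from s3 and able to reach an accepting state) are {s3, s6, s7, s9}.
Restricted to these states the transition graph has no cycle, so every accepting path has bounded length and L is finite.

finite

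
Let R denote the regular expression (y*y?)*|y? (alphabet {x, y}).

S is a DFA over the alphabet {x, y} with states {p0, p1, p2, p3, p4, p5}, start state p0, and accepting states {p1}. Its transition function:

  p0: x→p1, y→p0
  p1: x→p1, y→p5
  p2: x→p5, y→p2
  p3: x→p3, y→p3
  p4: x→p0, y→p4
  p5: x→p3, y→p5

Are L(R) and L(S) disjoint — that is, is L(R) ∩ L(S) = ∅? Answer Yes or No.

Converting the expression R to a DFA (subset construction, then merging equivalent states) gives the minimal DFA with states {r0, r1}, start state r0, accepting states {r0} and transitions r0: x→r1, y→r0; r1: x→r1, y→r1.
Exploring the product automaton R × S from the start pair (r0, p0), following both machines on each input symbol, reaches 4 state pairs: (r0, p0), (r1, p1), (r1, p5), (r1, p3).
R accepts in {r0} and S accepts in {p1}; no reachable pair has both components accepting, so no string drives both machines to acceptance simultaneously and L(R) ∩ L(S) = ∅.
So no string is accepted by both, and the intersection is empty.

Yes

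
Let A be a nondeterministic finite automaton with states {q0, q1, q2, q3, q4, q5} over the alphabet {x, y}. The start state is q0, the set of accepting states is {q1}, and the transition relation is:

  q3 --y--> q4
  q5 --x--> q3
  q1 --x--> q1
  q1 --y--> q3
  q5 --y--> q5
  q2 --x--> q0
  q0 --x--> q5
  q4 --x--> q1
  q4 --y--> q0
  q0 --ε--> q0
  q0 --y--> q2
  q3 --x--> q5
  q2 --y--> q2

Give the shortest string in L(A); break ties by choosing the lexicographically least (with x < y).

xxyx

A breadth-first search from q0 reaches an accepting state first via the path q0 → q5 → q3 → q4 → q1 on input xxyx.
No string of length < 4 is accepted (BFS exhausts all shorter strings without reaching an accepting state), and xxyx is the lexicographically least accepting string of length 4.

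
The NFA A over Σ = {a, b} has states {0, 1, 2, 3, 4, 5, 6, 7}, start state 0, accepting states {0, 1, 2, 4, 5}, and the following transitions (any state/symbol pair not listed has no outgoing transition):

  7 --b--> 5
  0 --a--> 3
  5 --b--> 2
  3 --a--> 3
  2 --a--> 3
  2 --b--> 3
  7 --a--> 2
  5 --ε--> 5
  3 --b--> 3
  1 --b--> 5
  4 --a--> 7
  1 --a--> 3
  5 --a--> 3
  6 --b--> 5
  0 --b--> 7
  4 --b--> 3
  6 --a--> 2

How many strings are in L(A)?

4

The useful subgraph on states {0, 2, 5, 7} is acyclic, so L(A) is finite; the longest accepting path visits 4 useful states, giving maximum string length 3.
Counting accepting paths from 0 by length: 1 of length 0, 2 of length 2, 1 of length 3. Total 4.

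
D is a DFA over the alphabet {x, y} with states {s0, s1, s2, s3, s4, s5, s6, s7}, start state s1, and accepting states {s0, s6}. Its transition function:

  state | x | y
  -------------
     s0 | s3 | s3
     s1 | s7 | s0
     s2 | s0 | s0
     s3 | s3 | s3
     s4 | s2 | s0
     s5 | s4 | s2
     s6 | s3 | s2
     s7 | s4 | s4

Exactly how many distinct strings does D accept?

The useful subgraph on states {s0, s1, s2, s4, s7} is acyclic, so L(D) is finite; the longest accepting path visits 5 useful states, giving maximum string length 4.
Counting accepting paths from s1 by length: 1 of length 1, 2 of length 3, 4 of length 4. Total 7.

7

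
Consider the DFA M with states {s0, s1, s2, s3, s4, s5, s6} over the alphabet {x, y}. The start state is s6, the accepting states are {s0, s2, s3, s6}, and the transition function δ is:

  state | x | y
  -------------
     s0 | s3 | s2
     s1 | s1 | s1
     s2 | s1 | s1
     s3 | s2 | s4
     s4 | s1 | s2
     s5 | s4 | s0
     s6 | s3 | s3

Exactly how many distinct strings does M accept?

The useful subgraph on states {s2, s3, s4, s6} is acyclic, so L(M) is finite; the longest accepting path visits 4 useful states, giving maximum string length 3.
Counting accepting paths from s6 by length: 1 of length 0, 2 of length 1, 2 of length 2, 2 of length 3. Total 7.

7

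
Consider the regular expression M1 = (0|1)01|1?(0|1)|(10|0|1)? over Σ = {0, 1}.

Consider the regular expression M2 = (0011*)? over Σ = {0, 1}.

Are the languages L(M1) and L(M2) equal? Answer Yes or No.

The string 0 is accepted by M1 but rejected by M2.
So L(M1) ≠ L(M2).

No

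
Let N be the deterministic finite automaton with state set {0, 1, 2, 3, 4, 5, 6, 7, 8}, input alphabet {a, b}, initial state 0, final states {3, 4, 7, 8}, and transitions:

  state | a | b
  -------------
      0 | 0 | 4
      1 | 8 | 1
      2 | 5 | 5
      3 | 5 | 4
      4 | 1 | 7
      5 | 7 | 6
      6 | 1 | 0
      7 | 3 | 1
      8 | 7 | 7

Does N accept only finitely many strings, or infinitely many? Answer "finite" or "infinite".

State 0 is reachable from the start and can reach an accepting state, and it lies on the cycle 0 → 0.
Traversing that cycle any number of times yields accepted strings of unbounded length, so the language is infinite.

infinite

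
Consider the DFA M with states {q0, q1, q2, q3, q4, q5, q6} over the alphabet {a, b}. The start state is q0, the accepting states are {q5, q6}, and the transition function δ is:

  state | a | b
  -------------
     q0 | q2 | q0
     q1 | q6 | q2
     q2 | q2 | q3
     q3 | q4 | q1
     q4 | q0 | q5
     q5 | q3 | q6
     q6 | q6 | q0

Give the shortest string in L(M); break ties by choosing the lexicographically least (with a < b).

A breadth-first search from q0 reaches an accepting state first via the path q0 → q2 → q3 → q4 → q5 on input abab.
No string of length < 4 is accepted (BFS exhausts all shorter strings without reaching an accepting state), and abab is the lexicographically least accepting string of length 4.

abab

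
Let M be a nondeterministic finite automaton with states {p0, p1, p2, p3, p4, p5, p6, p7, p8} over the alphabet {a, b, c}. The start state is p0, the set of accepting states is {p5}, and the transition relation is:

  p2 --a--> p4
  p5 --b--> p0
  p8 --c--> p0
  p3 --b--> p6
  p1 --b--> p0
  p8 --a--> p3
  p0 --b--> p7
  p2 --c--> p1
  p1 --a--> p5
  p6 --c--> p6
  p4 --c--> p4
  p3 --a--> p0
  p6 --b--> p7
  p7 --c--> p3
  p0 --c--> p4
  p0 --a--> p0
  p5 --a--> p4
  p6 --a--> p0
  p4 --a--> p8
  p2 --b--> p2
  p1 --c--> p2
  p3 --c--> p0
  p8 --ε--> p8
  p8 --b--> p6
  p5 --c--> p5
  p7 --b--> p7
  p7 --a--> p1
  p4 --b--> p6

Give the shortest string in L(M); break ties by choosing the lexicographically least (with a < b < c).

A breadth-first search from p0 reaches an accepting state first via the path p0 → p7 → p1 → p5 on input baa.
No string of length < 3 is accepted (BFS exhausts all shorter strings without reaching an accepting state), and baa is the lexicographically least accepting string of length 3.

baa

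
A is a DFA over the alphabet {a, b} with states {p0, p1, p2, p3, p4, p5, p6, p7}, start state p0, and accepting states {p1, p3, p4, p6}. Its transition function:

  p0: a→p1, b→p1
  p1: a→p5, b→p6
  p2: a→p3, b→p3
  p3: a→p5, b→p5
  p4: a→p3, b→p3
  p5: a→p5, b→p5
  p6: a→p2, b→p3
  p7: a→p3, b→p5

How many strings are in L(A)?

The useful subgraph on states {p0, p1, p2, p3, p6} is acyclic, so L(A) is finite; the longest accepting path visits 5 useful states, giving maximum string length 4.
Counting accepting paths from p0 by length: 2 of length 1, 2 of length 2, 2 of length 3, 4 of length 4. Total 10.

10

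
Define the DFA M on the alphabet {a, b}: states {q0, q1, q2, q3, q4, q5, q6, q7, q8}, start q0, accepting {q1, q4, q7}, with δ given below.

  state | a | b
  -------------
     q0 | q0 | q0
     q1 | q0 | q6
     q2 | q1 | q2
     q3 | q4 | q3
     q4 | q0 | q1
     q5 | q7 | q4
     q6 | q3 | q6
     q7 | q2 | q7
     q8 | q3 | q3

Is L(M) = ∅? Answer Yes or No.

Yes

The states reachable from the start state are {q0}.
None of the accepting states {q1, q4, q7} is reachable, so no string is accepted and L(M) = ∅.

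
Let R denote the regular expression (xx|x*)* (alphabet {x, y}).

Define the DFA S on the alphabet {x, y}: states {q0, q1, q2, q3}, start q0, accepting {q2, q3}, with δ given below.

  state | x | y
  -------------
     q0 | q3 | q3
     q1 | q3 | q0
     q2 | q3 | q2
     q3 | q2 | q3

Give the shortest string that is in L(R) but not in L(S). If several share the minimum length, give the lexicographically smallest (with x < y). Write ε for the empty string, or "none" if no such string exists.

The empty string ε is accepted by R but not by S.
Since ε is the unique shortest string, it is the required witness.

ε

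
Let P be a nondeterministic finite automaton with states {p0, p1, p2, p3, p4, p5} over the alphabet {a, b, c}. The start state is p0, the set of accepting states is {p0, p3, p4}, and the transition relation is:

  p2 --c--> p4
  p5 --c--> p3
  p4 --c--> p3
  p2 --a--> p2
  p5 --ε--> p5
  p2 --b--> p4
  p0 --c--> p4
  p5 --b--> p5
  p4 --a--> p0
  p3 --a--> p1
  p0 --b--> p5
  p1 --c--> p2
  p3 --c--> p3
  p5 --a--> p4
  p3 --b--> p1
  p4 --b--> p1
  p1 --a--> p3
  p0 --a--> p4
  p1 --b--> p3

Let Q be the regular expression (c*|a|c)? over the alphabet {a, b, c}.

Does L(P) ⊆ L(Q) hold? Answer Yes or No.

No

The string aa is in L(P) but not in L(Q).
So L(P) ⊄ L(Q).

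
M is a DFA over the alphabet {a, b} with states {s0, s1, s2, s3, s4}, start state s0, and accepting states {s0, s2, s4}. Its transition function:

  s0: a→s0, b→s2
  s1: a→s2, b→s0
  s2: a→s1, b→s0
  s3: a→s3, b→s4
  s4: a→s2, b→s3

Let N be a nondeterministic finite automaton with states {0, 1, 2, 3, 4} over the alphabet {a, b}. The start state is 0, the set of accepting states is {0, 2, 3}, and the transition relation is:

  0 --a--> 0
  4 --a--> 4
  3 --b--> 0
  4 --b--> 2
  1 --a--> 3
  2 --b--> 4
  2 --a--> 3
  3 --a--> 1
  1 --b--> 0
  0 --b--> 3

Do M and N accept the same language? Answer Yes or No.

Yes

Exploring the product automaton M × N from the start pair (s0, 0), following both machines on each input symbol, reaches 3 state pairs: (s0, 0), (s2, 3), (s1, 1).
M accepts in {s0, s2, s4} and N accepts in {0, 2, 3}. In every reachable pair the two components are either both accepting — (s0, 0), (s2, 3) — or both non-accepting, so no string is accepted by exactly one of the machines: L(M) \ L(N) and L(N) \ L(M) are both empty.
Hence every string is accepted by M iff it is accepted by N, and the two languages coincide.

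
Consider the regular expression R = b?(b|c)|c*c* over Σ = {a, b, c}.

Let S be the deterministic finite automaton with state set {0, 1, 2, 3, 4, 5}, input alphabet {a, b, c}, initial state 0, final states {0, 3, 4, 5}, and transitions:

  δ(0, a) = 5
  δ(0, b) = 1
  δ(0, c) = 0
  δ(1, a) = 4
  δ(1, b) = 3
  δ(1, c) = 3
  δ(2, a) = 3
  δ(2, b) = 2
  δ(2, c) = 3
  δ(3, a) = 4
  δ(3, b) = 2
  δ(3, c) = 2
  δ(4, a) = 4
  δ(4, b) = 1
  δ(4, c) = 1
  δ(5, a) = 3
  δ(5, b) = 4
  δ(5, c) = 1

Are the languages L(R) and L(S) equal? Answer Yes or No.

The string b is accepted by R but rejected by S.
So L(R) ≠ L(S).

No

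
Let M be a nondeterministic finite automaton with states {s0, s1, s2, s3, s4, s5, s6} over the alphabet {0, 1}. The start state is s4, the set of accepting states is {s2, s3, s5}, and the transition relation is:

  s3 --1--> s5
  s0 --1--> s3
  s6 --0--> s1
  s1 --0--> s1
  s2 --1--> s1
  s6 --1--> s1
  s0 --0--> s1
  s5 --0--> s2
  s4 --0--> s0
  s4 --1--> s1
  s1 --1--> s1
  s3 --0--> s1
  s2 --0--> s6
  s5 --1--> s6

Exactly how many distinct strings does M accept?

3

The useful subgraph on states {s0, s2, s3, s4, s5} is acyclic, so L(M) is finite; the longest accepting path visits 5 useful states, giving maximum string length 4.
Counting accepting paths from s4 by length: 1 of length 2, 1 of length 3, 1 of length 4. Total 3.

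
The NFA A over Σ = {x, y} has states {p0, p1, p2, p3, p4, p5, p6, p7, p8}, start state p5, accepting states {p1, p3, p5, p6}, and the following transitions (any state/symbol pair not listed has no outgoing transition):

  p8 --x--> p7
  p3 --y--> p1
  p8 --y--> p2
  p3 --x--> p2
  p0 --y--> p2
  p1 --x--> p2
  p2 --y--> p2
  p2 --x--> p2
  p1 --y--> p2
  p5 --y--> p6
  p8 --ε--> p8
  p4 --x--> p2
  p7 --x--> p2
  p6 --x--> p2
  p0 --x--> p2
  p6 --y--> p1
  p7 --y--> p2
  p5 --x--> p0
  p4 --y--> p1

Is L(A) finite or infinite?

The useful states (reachable from p5 and able to reach an accepting state) are {p1, p5, p6}.
Restricted to these states the transition graph has no cycle, so every accepting path has bounded length and L is finite.

finite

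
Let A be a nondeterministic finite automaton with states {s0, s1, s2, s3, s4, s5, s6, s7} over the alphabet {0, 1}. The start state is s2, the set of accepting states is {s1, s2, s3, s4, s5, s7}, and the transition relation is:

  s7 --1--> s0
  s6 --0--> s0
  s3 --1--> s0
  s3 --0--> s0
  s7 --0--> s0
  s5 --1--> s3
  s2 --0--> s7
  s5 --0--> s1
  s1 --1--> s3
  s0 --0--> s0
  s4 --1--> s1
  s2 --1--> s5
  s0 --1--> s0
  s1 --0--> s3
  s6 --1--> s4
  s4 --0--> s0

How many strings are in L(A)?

7

The useful subgraph on states {s1, s2, s3, s5, s7} is acyclic, so L(A) is finite; the longest accepting path visits 4 useful states, giving maximum string length 3.
Counting accepting paths from s2 by length: 1 of length 0, 2 of length 1, 2 of length 2, 2 of length 3. Total 7.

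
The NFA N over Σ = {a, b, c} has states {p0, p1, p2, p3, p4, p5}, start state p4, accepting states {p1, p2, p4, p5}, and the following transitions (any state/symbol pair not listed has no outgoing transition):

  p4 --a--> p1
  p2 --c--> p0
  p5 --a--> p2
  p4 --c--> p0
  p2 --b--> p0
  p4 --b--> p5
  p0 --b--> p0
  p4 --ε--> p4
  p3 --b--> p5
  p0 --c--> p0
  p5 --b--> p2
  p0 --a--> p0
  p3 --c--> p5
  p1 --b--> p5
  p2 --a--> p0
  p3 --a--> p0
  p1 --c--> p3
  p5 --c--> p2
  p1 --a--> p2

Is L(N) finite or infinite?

The useful states (reachable from p4 and able to reach an accepting state) are {p1, p2, p3, p4, p5}.
Restricted to these states the transition graph has no cycle, so every accepting path has bounded length and L is finite.

finite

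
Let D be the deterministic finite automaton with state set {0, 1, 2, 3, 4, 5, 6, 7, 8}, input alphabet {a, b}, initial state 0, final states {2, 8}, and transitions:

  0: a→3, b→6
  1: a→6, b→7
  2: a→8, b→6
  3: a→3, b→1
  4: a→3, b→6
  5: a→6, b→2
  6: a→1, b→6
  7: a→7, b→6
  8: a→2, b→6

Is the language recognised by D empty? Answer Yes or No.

The states reachable from the start state are {0, 1, 3, 6, 7}.
None of the accepting states {2, 8} is reachable, so no string is accepted and L(D) = ∅.

Yes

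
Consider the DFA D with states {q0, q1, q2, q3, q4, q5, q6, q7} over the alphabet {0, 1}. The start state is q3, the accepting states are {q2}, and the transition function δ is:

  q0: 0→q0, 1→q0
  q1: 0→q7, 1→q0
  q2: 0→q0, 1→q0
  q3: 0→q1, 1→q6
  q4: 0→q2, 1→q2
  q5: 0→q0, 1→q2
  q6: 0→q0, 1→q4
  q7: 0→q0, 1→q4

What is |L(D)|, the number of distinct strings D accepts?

4

The useful subgraph on states {q1, q2, q3, q4, q6, q7} is acyclic, so L(D) is finite; the longest accepting path visits 5 useful states, giving maximum string length 4.
Counting accepting paths from q3 by length: 2 of length 3, 2 of length 4. Total 4.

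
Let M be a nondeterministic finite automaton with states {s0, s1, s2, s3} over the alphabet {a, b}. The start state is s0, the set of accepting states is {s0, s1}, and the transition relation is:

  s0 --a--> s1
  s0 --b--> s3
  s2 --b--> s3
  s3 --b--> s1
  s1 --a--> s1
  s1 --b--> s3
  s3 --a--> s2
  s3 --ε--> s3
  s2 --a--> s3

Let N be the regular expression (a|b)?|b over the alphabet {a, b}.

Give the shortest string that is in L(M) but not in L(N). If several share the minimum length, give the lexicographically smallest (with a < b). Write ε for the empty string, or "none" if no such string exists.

aa

The string aa is accepted by M but not by N.
No shorter string lies in the difference, and aa is the lexicographically first length-2 string in L(M) \ L(N).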